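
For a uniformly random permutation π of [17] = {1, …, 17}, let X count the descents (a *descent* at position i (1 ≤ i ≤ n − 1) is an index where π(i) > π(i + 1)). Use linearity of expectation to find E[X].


Write X = Σ X_I over i = 1, …, 16, with X_I the indicator of one descent.
There are 16 indicators.
For each fixed i, the pair (π(i), π(i+1)) is a uniformly random ordered pair of distinct values from {1, …, 17}; by symmetry P[π(i) > π(i+1)] = 1/2.
By linearity: E[X] = 16 · (1/2) = (17 − 1) · (1/2) = 8 ≈ 8.000.

E[X] = 8 = 8.000.


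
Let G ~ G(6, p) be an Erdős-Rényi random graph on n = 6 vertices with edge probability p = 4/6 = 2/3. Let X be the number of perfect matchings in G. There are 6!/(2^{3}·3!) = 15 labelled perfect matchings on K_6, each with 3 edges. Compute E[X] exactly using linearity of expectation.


K_6 has 6!/(2^{3}·3!) = 15 labelled perfect matchings.
For each such perfect matching H, let X_H = 1 if all 3 edges of H are present in G. Then P[X_H = 1] = p^{3} = (2/3)^{3} = 8/27.
Summing the indicators: E[X] = Σ_H E[X_H] = 15 · p^{3} = 15 · 8/27 = 40/9.
Numerically: E[X] ≈ 4.4444.

E[X] = 15 · (2/3)^{3} = 40/9 ≈ 4.4444.


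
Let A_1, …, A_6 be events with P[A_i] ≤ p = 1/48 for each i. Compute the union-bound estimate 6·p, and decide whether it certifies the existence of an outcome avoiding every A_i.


Union bound: P[∪_{i=1}^{6} A_i] ≤ Σ_i P[A_i] ≤ 6·p = 6·(1/48) = 1/8.
Numerically: 1/8 ≈ 0.125000.
Is 1/8 < 1? YES.
Since P[∪ A_i] ≤ 1/8 < 1, the complement has P[∩ A_i^c] ≥ 1 − 1/8 = 7/8 > 0, so some outcome avoids every A_i.

6·p = 1/8 ≈ 0.125000; existence CERTIFIED by the union bound.


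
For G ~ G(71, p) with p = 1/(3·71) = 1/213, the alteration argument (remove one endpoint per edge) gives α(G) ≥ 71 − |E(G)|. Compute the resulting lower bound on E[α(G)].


E[|E(G)|] = C(71, 2)·p = 2485 · (1/213) = 35/3.
E[α(G)] ≥ n − E[|E(G)|] = 71 − 35/3 = 178/3.
Numerically: ≈ 59.3333.
(This is only a lower bound; the true E[α(G)] may be larger.)

E[α(G)] ≥ 178/3 ≈ 59.3333.


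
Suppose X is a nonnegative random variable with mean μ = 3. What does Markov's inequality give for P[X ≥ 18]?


μ = E[X] = 3, a = 18.
Markov: P[X ≥ 18] ≤ μ/a = (3)/18 = 1/6.
Numerically: ≈ 0.16667.
(Since a = 18 > μ = 3.00000, the bound 1/6 is < 1 and informative.)

P[X ≥ 18] ≤ 1/6 ≈ 0.16667.


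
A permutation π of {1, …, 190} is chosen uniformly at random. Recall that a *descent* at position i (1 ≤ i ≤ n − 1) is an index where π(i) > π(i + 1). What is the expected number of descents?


Write X = Σ X_I over i = 1, …, 189, with X_I the indicator of one descent.
There are 189 indicators.
For each fixed i, the pair (π(i), π(i+1)) is a uniformly random ordered pair of distinct values from {1, …, 190}; by symmetry P[π(i) > π(i+1)] = 1/2.
By linearity: E[X] = 189 · (1/2) = (190 − 1) · (1/2) = 189/2 ≈ 94.5000.

E[X] = 189/2 = 94.5000.


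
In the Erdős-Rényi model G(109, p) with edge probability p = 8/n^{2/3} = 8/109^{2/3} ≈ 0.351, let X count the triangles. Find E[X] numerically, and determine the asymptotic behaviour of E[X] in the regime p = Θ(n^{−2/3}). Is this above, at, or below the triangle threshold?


Number of potential triangles: C(109, 3) = 209934.
Each occurs with probability p³ ≈ (0.351)³ ≈ 4.30940e-02.
By linearity: E[X] = C(109, 3)·p³ ≈ 209934 · 4.30940e-02 ≈ 9046.899.
Since α = 2/3 < 1, p = c/n^{2/3} ≫ 1/n is above the triangle threshold p ~ 1/n. Asymptotically E[X] ~ (c³/6)·n^{3(1−α)} = (8³/6)·n^{1} → ∞; triangles are abundant w.h.p.

E[X] ≈ 9046.899; in regime p = Θ(1/n^{2/3}) E[X] diverges (above the triangle threshold p ~ 1/n).


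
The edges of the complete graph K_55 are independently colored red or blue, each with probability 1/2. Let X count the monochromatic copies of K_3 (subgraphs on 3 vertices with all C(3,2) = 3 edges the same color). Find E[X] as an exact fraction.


Let X = Σ_S X_S over the C(55, 3) = 26235 subsets S of size 3, where X_S = 1 if the K_3 on S is monochromatic.
For a fixed S, the K_3 on S has C(3, 2) = 3 edges. P[all 3 edges red] = (1/2)^3, and likewise for blue, so P[monochromatic] = 2·(1/2)^3 = 2^{1 − 3} = 1/4.
By linearity: E[X] = C(55, 3) · 2^{1 − 3} = 26235 · 1/4 = 26235/4.
Numerically: E[X] ≈ 6558.75000.

E[X] = C(55,3)·2^(1−C(3,2)) = 26235/4 ≈ 6558.75000.


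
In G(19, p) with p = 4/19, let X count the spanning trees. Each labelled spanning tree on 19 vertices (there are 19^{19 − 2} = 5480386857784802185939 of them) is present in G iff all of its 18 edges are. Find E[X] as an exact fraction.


K_19 has 19^{19 − 2} = 5480386857784802185939 labelled spanning trees.
For each such spanning tree H, let X_H = 1 if all 18 edges of H are present in G. Then P[X_H = 1] = p^{18} = (4/19)^{18} = 68719476736/104127350297911241532841.
By linearity of expectation: E[X] = Σ_H E[X_H] = 5480386857784802185939 · p^{18} = 5480386857784802185939 · 68719476736/104127350297911241532841 = 68719476736/19.
Numerically: E[X] ≈ 3.62e+09.

E[X] = 5480386857784802185939 · (4/19)^{18} = 68719476736/19 ≈ 3.62e+09.


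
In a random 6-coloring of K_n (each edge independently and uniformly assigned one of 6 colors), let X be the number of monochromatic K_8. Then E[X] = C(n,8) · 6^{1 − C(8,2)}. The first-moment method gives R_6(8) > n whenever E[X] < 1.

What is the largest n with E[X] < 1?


We need C(n, 8) · 6^{1 − 28} < 1, i.e. C(n, 8) < 6^{28 − 1} = 1023490369077469249536.
Check values of n near the boundary:
  n = 1590: C(1590, 8) = 995397314198933813310; 995397314198933813310 < 1023490369077469249536? YES
  n = 1591: C(1591, 8) = 1000427749141189953870; 1000427749141189953870 < 1023490369077469249536? YES
  n = 1592: C(1592, 8) = 1005480414540892933435; 1005480414540892933435 < 1023490369077469249536? YES
  n = 1593: C(1593, 8) = 1010555394551193970323; 1010555394551193970323 < 1023490369077469249536? YES
  n = 1594: C(1594, 8) = 1015652773590544255167; 1015652773590544255167 < 1023490369077469249536? YES
  n = 1595: C(1595, 8) = 1020772636343363633895; 1020772636343363633895 < 1023490369077469249536? YES
  n = 1596: C(1596, 8) = 1025915067760710553965; 1025915067760710553965 < 1023490369077469249536? NO
  n = 1597: C(1597, 8) = 1031080153060953275445; 1031080153060953275445 < 1023490369077469249536? NO
  n = 1598: C(1598, 8) = 1036267977730442348529; 1036267977730442348529 < 1023490369077469249536? NO
The largest n with C(n, 8) < 1023490369077469249536 is n = 1595 (where E[X] = 113419181815929292655/113721152119718805504 ≈ 0.99734). Hence R_6(8) > 1595, i.e. R_6(8) ≥ 1596.

Largest n = 1595; hence R_6(8) > 1595.


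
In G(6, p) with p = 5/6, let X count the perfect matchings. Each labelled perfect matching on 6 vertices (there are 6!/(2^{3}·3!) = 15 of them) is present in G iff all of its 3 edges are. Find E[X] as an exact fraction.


K_6 has 6!/(2^{3}·3!) = 15 labelled perfect matchings.
For each such perfect matching H, let X_H = 1 if all 3 edges of H are present in G. Then P[X_H = 1] = p^{3} = (5/6)^{3} = 125/216.
By linearity of expectation: E[X] = Σ_H E[X_H] = 15 · p^{3} = 15 · 125/216 = 625/72.
Numerically: E[X] ≈ 8.681.

E[X] = 15 · (5/6)^{3} = 625/72 ≈ 8.681.


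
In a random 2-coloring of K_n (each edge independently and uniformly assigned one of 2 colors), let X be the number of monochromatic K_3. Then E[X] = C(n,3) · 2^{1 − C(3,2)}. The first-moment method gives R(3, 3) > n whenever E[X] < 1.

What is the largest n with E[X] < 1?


We need C(n, 3) · 2^{1 − 3} < 1, i.e. C(n, 3) < 2^{3 − 1} = 4.
Check values of n near the boundary:
  n = 3: C(3, 3) = 1; 1 < 4? YES
  n = 4: C(4, 3) = 4; 4 < 4? NO
  n = 5: C(5, 3) = 10; 10 < 4? NO
The largest n with C(n, 3) < 4 is n = 3 (where E[X] = 1/4 ≈ 0.2500). Hence R(3, 3) > 3, i.e. R(3, 3) ≥ 4.

Largest n = 3; hence R(3, 3) > 3.


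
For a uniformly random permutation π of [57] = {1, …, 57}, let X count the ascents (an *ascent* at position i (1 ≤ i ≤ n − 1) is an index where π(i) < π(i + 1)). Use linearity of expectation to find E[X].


Write X = Σ X_I over i = 1, …, 56, with X_I the indicator of one ascent.
There are 56 indicators.
For each fixed i, the pair (π(i), π(i+1)) is a uniformly random ordered pair of distinct values from {1, …, 57}; by symmetry P[π(i) < π(i+1)] = 1/2.
By linearity: E[X] = 56 · (1/2) = (57 − 1) · (1/2) = 28 ≈ 28.000.

E[X] = 28 = 28.000.


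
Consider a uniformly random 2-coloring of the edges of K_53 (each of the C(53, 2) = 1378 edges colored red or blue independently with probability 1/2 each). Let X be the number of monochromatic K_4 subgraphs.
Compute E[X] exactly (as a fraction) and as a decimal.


Let X = Σ_S X_S over the C(53, 4) = 292825 subsets S of size 4, where X_S = 1 if the K_4 on S is monochromatic.
For a fixed S, the K_4 on S has C(4, 2) = 6 edges. P[all 6 edges red] = (1/2)^6, and likewise for blue, so P[monochromatic] = 2·(1/2)^6 = 2^{1 − 6} = 1/32.
Summing: E[X] = C(53, 4) · 2^{1 − 6} = 292825 · 1/32 = 292825/32.
Numerically: E[X] ≈ 9150.781.

E[X] = C(53,4)·2^(1−C(4,2)) = 292825/32 ≈ 9150.781.


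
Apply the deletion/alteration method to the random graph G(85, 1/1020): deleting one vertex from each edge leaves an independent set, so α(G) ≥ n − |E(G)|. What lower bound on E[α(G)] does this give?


E[|E(G)|] = C(85, 2)·p = 3570 · (1/1020) = 7/2.
E[α(G)] ≥ n − E[|E(G)|] = 85 − 7/2 = 163/2.
Numerically: ≈ 81.50000.
(This is only a lower bound; the true E[α(G)] may be larger.)

E[α(G)] ≥ 163/2 ≈ 81.50000.


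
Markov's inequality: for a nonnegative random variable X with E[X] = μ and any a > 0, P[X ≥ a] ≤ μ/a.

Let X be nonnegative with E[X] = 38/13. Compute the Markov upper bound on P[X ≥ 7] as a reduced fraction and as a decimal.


μ = E[X] = 38/13, a = 7.
Markov: P[X ≥ 7] ≤ μ/a = (38/13)/7 = 38/91.
Numerically: ≈ 0.417582.
(Since a = 7 > μ = 2.923077, the bound 38/91 is < 1 and informative.)

P[X ≥ 7] ≤ 38/91 ≈ 0.417582.


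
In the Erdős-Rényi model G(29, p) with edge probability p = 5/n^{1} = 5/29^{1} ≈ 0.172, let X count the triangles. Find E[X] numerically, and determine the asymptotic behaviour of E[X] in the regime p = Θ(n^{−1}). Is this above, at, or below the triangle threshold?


Number of potential triangles: C(29, 3) = 3654.
Each occurs with probability p³ ≈ (0.172)³ ≈ 5.12526e-03.
By linearity: E[X] = C(29, 3)·p³ ≈ 3654 · 5.12526e-03 ≈ 18.728.
Here α = 1, so p = 5/n is exactly at the triangle threshold p ~ 1/n. Asymptotically E[X] → c³/6 = 5³/6 = 125/6 ≈ 20.833, a bounded constant. In this regime the triangle count is asymptotically Poisson(c³/6).

E[X] ≈ 18.728; in regime p = Θ(1/n^{1}) E[X] stays bounded (at the triangle threshold p ~ 1/n).


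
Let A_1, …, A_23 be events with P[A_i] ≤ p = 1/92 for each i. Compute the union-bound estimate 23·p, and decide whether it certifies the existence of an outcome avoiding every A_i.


Union bound: P[∪_{i=1}^{23} A_i] ≤ Σ_i P[A_i] ≤ 23·p = 23·(1/92) = 1/4.
Numerically: 1/4 ≈ 0.25000.
Is 1/4 < 1? YES.
Since P[∪ A_i] ≤ 1/4 < 1, the complement has P[∩ A_i^c] ≥ 1 − 1/4 = 3/4 > 0, so some outcome avoids every A_i.

23·p = 1/4 ≈ 0.25000; existence CERTIFIED by the union bound.


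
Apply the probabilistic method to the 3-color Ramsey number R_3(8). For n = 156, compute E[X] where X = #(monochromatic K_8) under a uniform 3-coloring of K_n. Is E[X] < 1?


E[X] = C(156, 8) · 3^{1 − 28} = 7248464019225 · 3^{−27} = 7248464019225/7625597484987.
As a reduced fraction: E[X] = 805384891025/847288609443 ≈ 0.95054.
Is E[X] < 1? YES.
Since E[X] < 1, there exists a 3-coloring of K_{156} with no monochromatic K_8; hence R_3(8) > 156.

E[X] = 805384891025/847288609443 ≈ 0.95054; E[X] < 1, so R_3(8) > 156.


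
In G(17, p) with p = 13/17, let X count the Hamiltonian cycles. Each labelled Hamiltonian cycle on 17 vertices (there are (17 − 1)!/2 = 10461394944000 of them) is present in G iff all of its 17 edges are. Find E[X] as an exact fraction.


K_17 has (17 − 1)!/2 = 10461394944000 labelled Hamiltonian cycles.
For each such Hamiltonian cycle H, let X_H = 1 if all 17 edges of H are present in G. Then P[X_H = 1] = p^{17} = (13/17)^{17} = 8650415919381337933/827240261886336764177.
Summing the indicators: E[X] = Σ_H E[X_H] = 10461394944000 · p^{17} = 10461394944000 · 8650415919381337933/827240261886336764177 = 90495417362513040260241610752000/827240261886336764177.
Numerically: E[X] ≈ 1.0939e+11.

E[X] = 10461394944000 · (13/17)^{17} = 90495417362513040260241610752000/827240261886336764177 ≈ 1.0939e+11.


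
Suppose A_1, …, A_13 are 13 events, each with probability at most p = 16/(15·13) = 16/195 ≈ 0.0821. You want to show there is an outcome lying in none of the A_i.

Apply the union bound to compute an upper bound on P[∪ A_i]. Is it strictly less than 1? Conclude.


Union bound: P[∪_{i=1}^{13} A_i] ≤ Σ_i P[A_i] ≤ 13·p = 13·(16/195) = 16/15.
Numerically: 16/15 ≈ 1.0667.
Is 16/15 < 1? NO.
Since the bound 16/15 is ≥ 1, the union bound is uninformative here; it does NOT by itself certify existence.

13·p = 16/15 ≈ 1.0667; existence NOT certified by the union bound.


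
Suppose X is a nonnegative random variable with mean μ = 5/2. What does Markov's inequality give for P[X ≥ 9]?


μ = E[X] = 5/2, a = 9.
Markov: P[X ≥ 9] ≤ μ/a = (5/2)/9 = 5/18.
Numerically: ≈ 0.277778.
(Since a = 9 > μ = 2.500000, the bound 5/18 is < 1 and informative.)

P[X ≥ 9] ≤ 5/18 ≈ 0.277778.


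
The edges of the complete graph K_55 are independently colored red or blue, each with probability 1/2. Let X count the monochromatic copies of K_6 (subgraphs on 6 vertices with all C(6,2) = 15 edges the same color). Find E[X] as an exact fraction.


Let X = Σ_S X_S over the C(55, 6) = 28989675 subsets S of size 6, where X_S = 1 if the K_6 on S is monochromatic.
For a fixed S, the K_6 on S has C(6, 2) = 15 edges. P[all 15 edges red] = (1/2)^15, and likewise for blue, so P[monochromatic] = 2·(1/2)^15 = 2^{1 − 15} = 1/16384.
By linearity: E[X] = C(55, 6) · 2^{1 − 15} = 28989675 · 1/16384 = 28989675/16384.
Numerically: E[X] ≈ 1769.389.

E[X] = C(55,6)·2^(1−C(6,2)) = 28989675/16384 ≈ 1769.389.


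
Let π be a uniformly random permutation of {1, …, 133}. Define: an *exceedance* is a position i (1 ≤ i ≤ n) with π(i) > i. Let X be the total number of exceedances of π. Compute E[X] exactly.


Write X = Σ_{i=1}^{133} X_i, where X_i = 1_{π(i) > i}.
For each fixed i, π(i) is uniform over {1, …, 133} (marginal of a uniform permutation), so P[π(i) > i] = (n − i)/n. Summing: Σ_{i=1}^{133} (n − i)/n = (0 + 1 + … + 132)/133 = 133(133 − 1)/(2·133) = (133 − 1)/2.
Hence E[X] = Σ_{i=1}^{133} (133 − i)/133 = 66 ≈ 66.00000.

E[X] = 66 = 66.00000.


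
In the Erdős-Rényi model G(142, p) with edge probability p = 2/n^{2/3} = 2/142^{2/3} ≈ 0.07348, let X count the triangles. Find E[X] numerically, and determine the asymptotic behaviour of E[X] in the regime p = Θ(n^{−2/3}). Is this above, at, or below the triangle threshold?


Number of potential triangles: C(142, 3) = 467180.
Each occurs with probability p³ ≈ (0.07348)³ ≈ 3.967467e-04.
By linearity: E[X] = C(142, 3)·p³ ≈ 467180 · 3.967467e-04 ≈ 185.3521.
Since α = 2/3 < 1, p = c/n^{2/3} ≫ 1/n is above the triangle threshold p ~ 1/n. Asymptotically E[X] ~ (c³/6)·n^{3(1−α)} = (2³/6)·n^{1} → ∞; triangles are abundant w.h.p.

E[X] ≈ 185.3521; in regime p = Θ(1/n^{2/3}) E[X] diverges (above the triangle threshold p ~ 1/n).


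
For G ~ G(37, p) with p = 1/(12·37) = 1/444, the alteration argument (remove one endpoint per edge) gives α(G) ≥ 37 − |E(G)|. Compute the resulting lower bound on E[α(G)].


E[|E(G)|] = C(37, 2)·p = 666 · (1/444) = 3/2.
E[α(G)] ≥ n − E[|E(G)|] = 37 − 3/2 = 71/2.
Numerically: ≈ 35.50000.
(This is only a lower bound; the true E[α(G)] may be larger.)

E[α(G)] ≥ 71/2 ≈ 35.50000.


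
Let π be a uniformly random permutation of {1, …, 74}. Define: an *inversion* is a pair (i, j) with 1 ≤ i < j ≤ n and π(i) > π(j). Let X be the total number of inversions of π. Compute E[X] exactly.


Write X = Σ X_I over the C(74, 2) = 2701 pairs i < j, with X_I the indicator of one inversion.
There are 2701 indicators.
For each fixed pair i < j, the values π(i) and π(j) are two distinct elements of {1, …, 74} in uniformly random order; by symmetry P[π(i) > π(j)] = 1/2.
By linearity: E[X] = 2701 · (1/2) = C(74, 2) · (1/2) = 2701/2 = 2701/2 ≈ 1350.5000.

E[X] = 2701/2 = 1350.5000.


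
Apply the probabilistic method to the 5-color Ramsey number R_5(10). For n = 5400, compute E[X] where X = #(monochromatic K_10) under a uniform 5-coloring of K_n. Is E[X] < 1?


E[X] = C(5400, 10) · 5^{1 − 45} = 5761735538961887279463031445160 · 5^{−44} = 5761735538961887279463031445160/5684341886080801486968994140625.
As a reduced fraction: E[X] = 1152347107792377455892606289032/1136868377216160297393798828125 ≈ 1.01362.
Is E[X] < 1? NO.
Since E[X] ≥ 1, the first-moment bound is inconclusive at n = 5400; it does NOT by itself certify R_5(10) > 5400.

E[X] = 1152347107792377455892606289032/1136868377216160297393798828125 ≈ 1.01362; E[X] ≥ 1; first-moment method inconclusive here.


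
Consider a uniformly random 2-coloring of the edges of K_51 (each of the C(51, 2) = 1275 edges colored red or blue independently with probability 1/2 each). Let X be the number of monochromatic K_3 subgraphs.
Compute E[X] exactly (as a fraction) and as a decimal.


Let X = Σ_S X_S over the C(51, 3) = 20825 subsets S of size 3, where X_S = 1 if the K_3 on S is monochromatic.
For a fixed S, the K_3 on S has C(3, 2) = 3 edges. P[all 3 edges red] = (1/2)^3, and likewise for blue, so P[monochromatic] = 2·(1/2)^3 = 2^{1 − 3} = 1/4.
By linearity of expectation: E[X] = C(51, 3) · 2^{1 − 3} = 20825 · 1/4 = 20825/4.
Numerically: E[X] ≈ 5206.2500.

E[X] = C(51,3)·2^(1−C(3,2)) = 20825/4 ≈ 5206.2500.


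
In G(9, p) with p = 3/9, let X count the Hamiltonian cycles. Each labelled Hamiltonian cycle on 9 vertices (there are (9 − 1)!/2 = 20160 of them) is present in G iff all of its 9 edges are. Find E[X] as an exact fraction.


K_9 has (9 − 1)!/2 = 20160 labelled Hamiltonian cycles.
For each such Hamiltonian cycle H, let X_H = 1 if all 9 edges of H are present in G. Then P[X_H = 1] = p^{9} = (1/3)^{9} = 1/19683.
By linearity of expectation: E[X] = Σ_H E[X_H] = 20160 · p^{9} = 20160 · 1/19683 = 2240/2187.
Numerically: E[X] ≈ 1.024.

E[X] = 20160 · (1/3)^{9} = 2240/2187 ≈ 1.024.


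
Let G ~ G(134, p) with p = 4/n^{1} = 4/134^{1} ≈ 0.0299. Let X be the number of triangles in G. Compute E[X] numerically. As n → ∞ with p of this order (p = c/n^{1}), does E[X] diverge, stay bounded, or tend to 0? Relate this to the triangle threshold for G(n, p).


Number of potential triangles: C(134, 3) = 392084.
Each occurs with probability p³ ≈ (0.0299)³ ≈ 2.65990e-05.
By linearity: E[X] = C(134, 3)·p³ ≈ 392084 · 2.65990e-05 ≈ 10.429.
Here α = 1, so p = 4/n is exactly at the triangle threshold p ~ 1/n. Asymptotically E[X] → c³/6 = 4³/6 = 32/3 ≈ 10.667, a bounded constant. In this regime the triangle count is asymptotically Poisson(c³/6).

E[X] ≈ 10.429; in regime p = Θ(1/n^{1}) E[X] stays bounded (at the triangle threshold p ~ 1/n).


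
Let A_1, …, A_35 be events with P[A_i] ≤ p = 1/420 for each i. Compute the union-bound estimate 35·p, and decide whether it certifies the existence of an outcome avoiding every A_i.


Union bound: P[∪_{i=1}^{35} A_i] ≤ Σ_i P[A_i] ≤ 35·p = 35·(1/420) = 1/12.
Numerically: 1/12 ≈ 0.083333.
Is 1/12 < 1? YES.
Since P[∪ A_i] ≤ 1/12 < 1, the complement has P[∩ A_i^c] ≥ 1 − 1/12 = 11/12 > 0, so some outcome avoids every A_i.

35·p = 1/12 ≈ 0.083333; existence CERTIFIED by the union bound.


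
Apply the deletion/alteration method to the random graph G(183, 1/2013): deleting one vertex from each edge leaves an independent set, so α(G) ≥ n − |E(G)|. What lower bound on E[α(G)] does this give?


E[|E(G)|] = C(183, 2)·p = 16653 · (1/2013) = 91/11.
E[α(G)] ≥ n − E[|E(G)|] = 183 − 91/11 = 1922/11.
Numerically: ≈ 174.727.
(This is only a lower bound; the true E[α(G)] may be larger.)

E[α(G)] ≥ 1922/11 ≈ 174.727.


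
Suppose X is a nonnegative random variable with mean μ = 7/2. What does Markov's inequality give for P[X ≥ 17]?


μ = E[X] = 7/2, a = 17.
Markov: P[X ≥ 17] ≤ μ/a = (7/2)/17 = 7/34.
Numerically: ≈ 0.205882.
(Since a = 17 > μ = 3.500000, the bound 7/34 is < 1 and informative.)

P[X ≥ 17] ≤ 7/34 ≈ 0.205882.


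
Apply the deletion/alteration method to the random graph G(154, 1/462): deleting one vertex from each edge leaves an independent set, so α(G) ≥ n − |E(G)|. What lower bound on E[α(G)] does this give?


E[|E(G)|] = C(154, 2)·p = 11781 · (1/462) = 51/2.
E[α(G)] ≥ n − E[|E(G)|] = 154 − 51/2 = 257/2.
Numerically: ≈ 128.500000.
(This is only a lower bound; the true E[α(G)] may be larger.)

E[α(G)] ≥ 257/2 ≈ 128.500000.


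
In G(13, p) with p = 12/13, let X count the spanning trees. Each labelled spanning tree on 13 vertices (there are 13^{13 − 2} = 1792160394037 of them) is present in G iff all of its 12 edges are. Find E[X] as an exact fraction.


K_13 has 13^{13 − 2} = 1792160394037 labelled spanning trees.
For each such spanning tree H, let X_H = 1 if all 12 edges of H are present in G. Then P[X_H = 1] = p^{12} = (12/13)^{12} = 8916100448256/23298085122481.
By linearity of expectation: E[X] = Σ_H E[X_H] = 1792160394037 · p^{12} = 1792160394037 · 8916100448256/23298085122481 = 8916100448256/13.
Numerically: E[X] ≈ 6.8585e+11.

E[X] = 1792160394037 · (12/13)^{12} = 8916100448256/13 ≈ 6.8585e+11.


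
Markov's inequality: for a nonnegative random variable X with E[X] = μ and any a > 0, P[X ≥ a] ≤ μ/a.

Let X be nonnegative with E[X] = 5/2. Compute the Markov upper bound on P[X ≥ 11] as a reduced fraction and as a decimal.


μ = E[X] = 5/2, a = 11.
Markov: P[X ≥ 11] ≤ μ/a = (5/2)/11 = 5/22.
Numerically: ≈ 0.227.
(Since a = 11 > μ = 2.500, the bound 5/22 is < 1 and informative.)

P[X ≥ 11] ≤ 5/22 ≈ 0.227.


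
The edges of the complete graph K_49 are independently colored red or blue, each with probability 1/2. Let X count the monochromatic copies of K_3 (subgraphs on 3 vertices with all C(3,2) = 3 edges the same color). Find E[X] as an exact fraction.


Let X = Σ_S X_S over the C(49, 3) = 18424 subsets S of size 3, where X_S = 1 if the K_3 on S is monochromatic.
For a fixed S, the K_3 on S has C(3, 2) = 3 edges. P[all 3 edges red] = (1/2)^3, and likewise for blue, so P[monochromatic] = 2·(1/2)^3 = 2^{1 − 3} = 1/4.
By linearity of expectation: E[X] = C(49, 3) · 2^{1 − 3} = 18424 · 1/4 = 4606.
Numerically: E[X] ≈ 4606.00000.

E[X] = C(49,3)·2^(1−C(3,2)) = 4606 ≈ 4606.00000.


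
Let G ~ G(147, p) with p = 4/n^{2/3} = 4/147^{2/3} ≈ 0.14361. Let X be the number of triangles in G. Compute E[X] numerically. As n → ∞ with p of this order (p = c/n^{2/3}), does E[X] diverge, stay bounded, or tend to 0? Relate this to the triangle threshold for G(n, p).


Number of potential triangles: C(147, 3) = 518665.
Each occurs with probability p³ ≈ (0.14361)³ ≈ 2.9617289e-03.
By linearity: E[X] = C(147, 3)·p³ ≈ 518665 · 2.9617289e-03 ≈ 1536.14512.
Since α = 2/3 < 1, p = c/n^{2/3} ≫ 1/n is above the triangle threshold p ~ 1/n. Asymptotically E[X] ~ (c³/6)·n^{3(1−α)} = (4³/6)·n^{1} → ∞; triangles are abundant w.h.p.

E[X] ≈ 1536.14512; in regime p = Θ(1/n^{2/3}) E[X] diverges (above the triangle threshold p ~ 1/n).


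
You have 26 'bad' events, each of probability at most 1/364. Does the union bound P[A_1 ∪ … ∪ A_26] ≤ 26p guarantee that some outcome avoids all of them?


Union bound: P[∪_{i=1}^{26} A_i] ≤ Σ_i P[A_i] ≤ 26·p = 26·(1/364) = 1/14.
Numerically: 1/14 ≈ 0.071429.
Is 1/14 < 1? YES.
Since P[∪ A_i] ≤ 1/14 < 1, the complement has P[∩ A_i^c] ≥ 1 − 1/14 = 13/14 > 0, so some outcome avoids every A_i.

26·p = 1/14 ≈ 0.071429; existence CERTIFIED by the union bound.


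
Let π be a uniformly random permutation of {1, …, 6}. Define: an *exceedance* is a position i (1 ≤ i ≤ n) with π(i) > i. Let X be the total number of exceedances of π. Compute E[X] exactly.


Write X = Σ_{i=1}^{6} X_i, where X_i = 1_{π(i) > i}.
For each fixed i, π(i) is uniform over {1, …, 6} (marginal of a uniform permutation), so P[π(i) > i] = (n − i)/n. Summing: Σ_{i=1}^{6} (n − i)/n = (0 + 1 + … + 5)/6 = 6(6 − 1)/(2·6) = (6 − 1)/2.
Hence E[X] = Σ_{i=1}^{6} (6 − i)/6 = 5/2 ≈ 2.5000.

E[X] = 5/2 = 2.5000.


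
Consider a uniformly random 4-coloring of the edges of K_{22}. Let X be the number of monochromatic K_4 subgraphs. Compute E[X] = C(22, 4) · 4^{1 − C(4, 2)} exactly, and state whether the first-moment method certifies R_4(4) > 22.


E[X] = C(22, 4) · 4^{1 − 6} = 7315 · 4^{−5} = 7315/1024.
As a reduced fraction: E[X] = 7315/1024 ≈ 7.144.
Is E[X] < 1? NO.
Since E[X] ≥ 1, the first-moment bound is inconclusive at n = 22; it does NOT by itself certify R_4(4) > 22.

E[X] = 7315/1024 ≈ 7.144; E[X] ≥ 1; first-moment method inconclusive here.


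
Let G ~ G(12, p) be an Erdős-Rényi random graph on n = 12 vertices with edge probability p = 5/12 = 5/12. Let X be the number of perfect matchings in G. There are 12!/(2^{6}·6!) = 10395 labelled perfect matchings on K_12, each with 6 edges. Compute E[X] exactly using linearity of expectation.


K_12 has 12!/(2^{6}·6!) = 10395 labelled perfect matchings.
For each such perfect matching H, let X_H = 1 if all 6 edges of H are present in G. Then P[X_H = 1] = p^{6} = (5/12)^{6} = 15625/2985984.
By linearity of expectation: E[X] = Σ_H E[X_H] = 10395 · p^{6} = 10395 · 15625/2985984 = 6015625/110592.
Numerically: E[X] ≈ 54.3948.

E[X] = 10395 · (5/12)^{6} = 6015625/110592 ≈ 54.3948.


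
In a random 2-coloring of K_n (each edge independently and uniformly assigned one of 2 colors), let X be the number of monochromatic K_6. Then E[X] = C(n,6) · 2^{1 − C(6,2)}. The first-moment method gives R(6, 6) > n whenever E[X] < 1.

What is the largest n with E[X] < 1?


We need C(n, 6) · 2^{1 − 15} < 1, i.e. C(n, 6) < 2^{15 − 1} = 16384.
Check values of n near the boundary:
  n = 15: C(15, 6) = 5005; 5005 < 16384? YES
  n = 16: C(16, 6) = 8008; 8008 < 16384? YES
  n = 17: C(17, 6) = 12376; 12376 < 16384? YES
  n = 18: C(18, 6) = 18564; 18564 < 16384? NO
  n = 19: C(19, 6) = 27132; 27132 < 16384? NO
The largest n with C(n, 6) < 16384 is n = 17 (where E[X] = 1547/2048 ≈ 0.7554). Hence R(6, 6) > 17, i.e. R(6, 6) ≥ 18.

Largest n = 17; hence R(6, 6) > 17.


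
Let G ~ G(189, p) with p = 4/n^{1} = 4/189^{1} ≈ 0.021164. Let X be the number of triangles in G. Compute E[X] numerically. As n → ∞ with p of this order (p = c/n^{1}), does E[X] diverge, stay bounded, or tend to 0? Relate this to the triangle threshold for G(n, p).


Number of potential triangles: C(189, 3) = 1107414.
Each occurs with probability p³ ≈ (0.021164)³ ≈ 9.47969930e-06.
By linearity: E[X] = C(189, 3)·p³ ≈ 1107414 · 9.47969930e-06 ≈ 10.497952.
Here α = 1, so p = 4/n is exactly at the triangle threshold p ~ 1/n. Asymptotically E[X] → c³/6 = 4³/6 = 32/3 ≈ 10.666667, a bounded constant. In this regime the triangle count is asymptotically Poisson(c³/6).

E[X] ≈ 10.497952; in regime p = Θ(1/n^{1}) E[X] stays bounded (at the triangle threshold p ~ 1/n).


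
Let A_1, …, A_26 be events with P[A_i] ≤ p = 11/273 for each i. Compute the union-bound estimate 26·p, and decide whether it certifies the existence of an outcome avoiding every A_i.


Union bound: P[∪_{i=1}^{26} A_i] ≤ Σ_i P[A_i] ≤ 26·p = 26·(11/273) = 22/21.
Numerically: 22/21 ≈ 1.0476.
Is 22/21 < 1? NO.
Since the bound 22/21 is ≥ 1, the union bound is uninformative here; it does NOT by itself certify existence.

26·p = 22/21 ≈ 1.0476; existence NOT certified by the union bound.


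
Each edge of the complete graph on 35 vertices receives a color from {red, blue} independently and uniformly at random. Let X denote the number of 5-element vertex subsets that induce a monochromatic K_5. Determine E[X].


Let X = Σ_S X_S over the C(35, 5) = 324632 subsets S of size 5, where X_S = 1 if the K_5 on S is monochromatic.
For a fixed S, the K_5 on S has C(5, 2) = 10 edges. P[all 10 edges red] = (1/2)^10, and likewise for blue, so P[monochromatic] = 2·(1/2)^10 = 2^{1 − 10} = 1/512.
Summing: E[X] = C(35, 5) · 2^{1 − 10} = 324632 · 1/512 = 40579/64.
Numerically: E[X] ≈ 634.0469.

E[X] = C(35,5)·2^(1−C(5,2)) = 40579/64 ≈ 634.0469.


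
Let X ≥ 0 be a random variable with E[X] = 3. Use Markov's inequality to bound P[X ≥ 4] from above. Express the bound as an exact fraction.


μ = E[X] = 3, a = 4.
Markov: P[X ≥ 4] ≤ μ/a = (3)/4 = 3/4.
Numerically: ≈ 0.75000.
(Since a = 4 > μ = 3.00000, the bound 3/4 is < 1 and informative.)

P[X ≥ 4] ≤ 3/4 ≈ 0.75000.


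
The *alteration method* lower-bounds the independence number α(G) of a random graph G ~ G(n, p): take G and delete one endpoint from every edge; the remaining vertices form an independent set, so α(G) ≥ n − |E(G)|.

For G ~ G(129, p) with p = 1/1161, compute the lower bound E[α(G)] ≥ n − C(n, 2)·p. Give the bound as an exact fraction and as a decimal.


E[|E(G)|] = C(129, 2)·p = 8256 · (1/1161) = 64/9.
E[α(G)] ≥ n − E[|E(G)|] = 129 − 64/9 = 1097/9.
Numerically: ≈ 121.889.
(This is only a lower bound; the true E[α(G)] may be larger.)

E[α(G)] ≥ 1097/9 ≈ 121.889.


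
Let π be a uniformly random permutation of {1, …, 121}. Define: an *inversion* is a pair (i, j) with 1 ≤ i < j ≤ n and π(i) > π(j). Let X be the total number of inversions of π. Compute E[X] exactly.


Write X = Σ X_I over the C(121, 2) = 7260 pairs i < j, with X_I the indicator of one inversion.
There are 7260 indicators.
For each fixed pair i < j, the values π(i) and π(j) are two distinct elements of {1, …, 121} in uniformly random order; by symmetry P[π(i) > π(j)] = 1/2.
By linearity: E[X] = 7260 · (1/2) = C(121, 2) · (1/2) = 7260/2 = 3630 ≈ 3630.000.

E[X] = 3630 = 3630.000.


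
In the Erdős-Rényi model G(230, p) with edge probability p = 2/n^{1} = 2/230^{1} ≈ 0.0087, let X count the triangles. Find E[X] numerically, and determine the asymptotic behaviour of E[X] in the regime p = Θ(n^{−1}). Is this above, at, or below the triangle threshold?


Number of potential triangles: C(230, 3) = 2001460.
Each occurs with probability p³ ≈ (0.0087)³ ≈ 6.57516e-07.
By linearity: E[X] = C(230, 3)·p³ ≈ 2001460 · 6.57516e-07 ≈ 1.316.
Here α = 1, so p = 2/n is exactly at the triangle threshold p ~ 1/n. Asymptotically E[X] → c³/6 = 2³/6 = 4/3 ≈ 1.333, a bounded constant. In this regime the triangle count is asymptotically Poisson(c³/6).

E[X] ≈ 1.316; in regime p = Θ(1/n^{1}) E[X] stays bounded (at the triangle threshold p ~ 1/n).


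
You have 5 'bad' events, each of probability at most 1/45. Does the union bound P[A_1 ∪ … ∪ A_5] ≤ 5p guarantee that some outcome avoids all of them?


Union bound: P[∪_{i=1}^{5} A_i] ≤ Σ_i P[A_i] ≤ 5·p = 5·(1/45) = 1/9.
Numerically: 1/9 ≈ 0.11111.
Is 1/9 < 1? YES.
Since P[∪ A_i] ≤ 1/9 < 1, the complement has P[∩ A_i^c] ≥ 1 − 1/9 = 8/9 > 0, so some outcome avoids every A_i.

5·p = 1/9 ≈ 0.11111; existence CERTIFIED by the union bound.


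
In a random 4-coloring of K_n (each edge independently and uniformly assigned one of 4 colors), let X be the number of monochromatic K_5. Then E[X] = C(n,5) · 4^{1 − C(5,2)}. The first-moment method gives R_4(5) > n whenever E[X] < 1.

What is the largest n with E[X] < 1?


We need C(n, 5) · 4^{1 − 10} < 1, i.e. C(n, 5) < 4^{10 − 1} = 262144.
Check values of n near the boundary:
  n = 28: C(28, 5) = 98280; 98280 < 262144? YES
  n = 29: C(29, 5) = 118755; 118755 < 262144? YES
  n = 30: C(30, 5) = 142506; 142506 < 262144? YES
  n = 31: C(31, 5) = 169911; 169911 < 262144? YES
  n = 32: C(32, 5) = 201376; 201376 < 262144? YES
  n = 33: C(33, 5) = 237336; 237336 < 262144? YES
  n = 34: C(34, 5) = 278256; 278256 < 262144? NO
The largest n with C(n, 5) < 262144 is n = 33 (where E[X] = 29667/32768 ≈ 0.905). Hence R_4(5) > 33, i.e. R_4(5) ≥ 34.

Largest n = 33; hence R_4(5) > 33.


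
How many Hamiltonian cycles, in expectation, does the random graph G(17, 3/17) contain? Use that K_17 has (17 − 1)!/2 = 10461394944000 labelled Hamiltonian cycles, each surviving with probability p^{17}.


K_17 has (17 − 1)!/2 = 10461394944000 labelled Hamiltonian cycles.
For each such Hamiltonian cycle H, let X_H = 1 if all 17 edges of H are present in G. Then P[X_H = 1] = p^{17} = (3/17)^{17} = 129140163/827240261886336764177.
By linearity: E[X] = Σ_H E[X_H] = 10461394944000 · p^{17} = 10461394944000 · 129140163/827240261886336764177 = 1350986248275535872000/827240261886336764177.
Numerically: E[X] ≈ 1.633.

E[X] = 10461394944000 · (3/17)^{17} = 1350986248275535872000/827240261886336764177 ≈ 1.633.


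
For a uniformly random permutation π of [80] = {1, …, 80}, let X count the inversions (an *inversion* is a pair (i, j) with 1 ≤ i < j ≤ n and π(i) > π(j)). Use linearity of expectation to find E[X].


Write X = Σ X_I over the C(80, 2) = 3160 pairs i < j, with X_I the indicator of one inversion.
There are 3160 indicators.
For each fixed pair i < j, the values π(i) and π(j) are two distinct elements of {1, …, 80} in uniformly random order; by symmetry P[π(i) > π(j)] = 1/2.
By linearity: E[X] = 3160 · (1/2) = C(80, 2) · (1/2) = 3160/2 = 1580 ≈ 1580.000000.

E[X] = 1580 = 1580.000000.


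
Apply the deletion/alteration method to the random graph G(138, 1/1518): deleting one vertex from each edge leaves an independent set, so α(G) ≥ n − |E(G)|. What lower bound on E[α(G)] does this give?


E[|E(G)|] = C(138, 2)·p = 9453 · (1/1518) = 137/22.
E[α(G)] ≥ n − E[|E(G)|] = 138 − 137/22 = 2899/22.
Numerically: ≈ 131.7727.
(This is only a lower bound; the true E[α(G)] may be larger.)

E[α(G)] ≥ 2899/22 ≈ 131.7727.


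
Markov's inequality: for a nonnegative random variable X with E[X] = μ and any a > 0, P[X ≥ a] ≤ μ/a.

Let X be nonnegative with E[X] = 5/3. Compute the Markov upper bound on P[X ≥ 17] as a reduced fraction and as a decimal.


μ = E[X] = 5/3, a = 17.
Markov: P[X ≥ 17] ≤ μ/a = (5/3)/17 = 5/51.
Numerically: ≈ 0.098.
(Since a = 17 > μ = 1.667, the bound 5/51 is < 1 and informative.)

P[X ≥ 17] ≤ 5/51 ≈ 0.098.


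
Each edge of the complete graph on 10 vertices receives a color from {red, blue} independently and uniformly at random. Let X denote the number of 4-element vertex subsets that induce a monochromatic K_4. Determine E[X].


Let X = Σ_S X_S over the C(10, 4) = 210 subsets S of size 4, where X_S = 1 if the K_4 on S is monochromatic.
For a fixed S, the K_4 on S has C(4, 2) = 6 edges. P[all 6 edges red] = (1/2)^6, and likewise for blue, so P[monochromatic] = 2·(1/2)^6 = 2^{1 − 6} = 1/32.
By linearity: E[X] = C(10, 4) · 2^{1 − 6} = 210 · 1/32 = 105/16.
Numerically: E[X] ≈ 6.562500.

E[X] = C(10,4)·2^(1−C(4,2)) = 105/16 ≈ 6.562500.


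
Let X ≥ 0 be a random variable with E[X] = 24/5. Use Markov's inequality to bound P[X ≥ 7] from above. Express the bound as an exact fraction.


μ = E[X] = 24/5, a = 7.
Markov: P[X ≥ 7] ≤ μ/a = (24/5)/7 = 24/35.
Numerically: ≈ 0.6857.
(Since a = 7 > μ = 4.8000, the bound 24/35 is < 1 and informative.)

P[X ≥ 7] ≤ 24/35 ≈ 0.6857.


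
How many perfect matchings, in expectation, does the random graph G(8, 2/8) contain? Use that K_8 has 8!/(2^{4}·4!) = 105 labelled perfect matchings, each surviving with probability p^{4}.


K_8 has 8!/(2^{4}·4!) = 105 labelled perfect matchings.
For each such perfect matching H, let X_H = 1 if all 4 edges of H are present in G. Then P[X_H = 1] = p^{4} = (1/4)^{4} = 1/256.
By linearity: E[X] = Σ_H E[X_H] = 105 · p^{4} = 105 · 1/256 = 105/256.
Numerically: E[X] ≈ 0.410156.

E[X] = 105 · (1/4)^{4} = 105/256 ≈ 0.410156.


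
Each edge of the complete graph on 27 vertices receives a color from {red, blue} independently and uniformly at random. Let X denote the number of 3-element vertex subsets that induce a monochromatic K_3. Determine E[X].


Let X = Σ_S X_S over the C(27, 3) = 2925 subsets S of size 3, where X_S = 1 if the K_3 on S is monochromatic.
For a fixed S, the K_3 on S has C(3, 2) = 3 edges. P[all 3 edges red] = (1/2)^3, and likewise for blue, so P[monochromatic] = 2·(1/2)^3 = 2^{1 − 3} = 1/4.
Summing: E[X] = C(27, 3) · 2^{1 − 3} = 2925 · 1/4 = 2925/4.
Numerically: E[X] ≈ 731.25000.

E[X] = C(27,3)·2^(1−C(3,2)) = 2925/4 ≈ 731.25000.


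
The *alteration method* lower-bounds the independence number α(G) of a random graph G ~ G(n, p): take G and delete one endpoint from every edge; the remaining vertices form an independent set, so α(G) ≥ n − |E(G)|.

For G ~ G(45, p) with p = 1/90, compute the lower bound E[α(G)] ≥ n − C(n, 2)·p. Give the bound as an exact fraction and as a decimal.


E[|E(G)|] = C(45, 2)·p = 990 · (1/90) = 11.
E[α(G)] ≥ n − E[|E(G)|] = 45 − 11 = 34.
Numerically: ≈ 34.0000.
(This is only a lower bound; the true E[α(G)] may be larger.)

E[α(G)] ≥ 34 ≈ 34.0000.


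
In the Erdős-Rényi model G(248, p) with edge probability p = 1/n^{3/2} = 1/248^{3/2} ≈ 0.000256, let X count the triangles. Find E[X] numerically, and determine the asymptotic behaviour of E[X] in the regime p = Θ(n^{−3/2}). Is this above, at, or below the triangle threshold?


Number of potential triangles: C(248, 3) = 2511496.
Each occurs with probability p³ ≈ (0.000256)³ ≈ 1.67868e-11.
By linearity: E[X] = C(248, 3)·p³ ≈ 2511496 · 1.67868e-11 ≈ 0.000.
Since α = 3/2 > 1, p = c/n^{3/2} = o(1/n) is below the triangle threshold p ~ 1/n. Asymptotically E[X] ~ (c³/6)·n^{3(1−α)} = (1³/6)·n^{-1.5} → 0, so by Markov's inequality G has no triangles w.h.p.

E[X] ≈ 0.000; in regime p = Θ(1/n^{3/2}) E[X] tends to 0 (below the triangle threshold p ~ 1/n).


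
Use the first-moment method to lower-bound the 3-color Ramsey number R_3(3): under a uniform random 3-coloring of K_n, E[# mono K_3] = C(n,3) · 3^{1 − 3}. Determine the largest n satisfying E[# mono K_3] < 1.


We need C(n, 3) · 3^{1 − 3} < 1, i.e. C(n, 3) < 3^{3 − 1} = 9.
Check values of n near the boundary:
  n = 3: C(3, 3) = 1; 1 < 9? YES
  n = 4: C(4, 3) = 4; 4 < 9? YES
  n = 5: C(5, 3) = 10; 10 < 9? NO
The largest n with C(n, 3) < 9 is n = 4 (where E[X] = 4/9 ≈ 0.44444). Hence R_3(3) > 4, i.e. R_3(3) ≥ 5.

Largest n = 4; hence R_3(3) > 4.


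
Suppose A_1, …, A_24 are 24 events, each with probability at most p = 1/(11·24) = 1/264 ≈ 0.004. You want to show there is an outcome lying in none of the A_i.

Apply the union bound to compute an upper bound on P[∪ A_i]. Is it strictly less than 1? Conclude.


Union bound: P[∪_{i=1}^{24} A_i] ≤ Σ_i P[A_i] ≤ 24·p = 24·(1/264) = 1/11.
Numerically: 1/11 ≈ 0.091.
Is 1/11 < 1? YES.
Since P[∪ A_i] ≤ 1/11 < 1, the complement has P[∩ A_i^c] ≥ 1 − 1/11 = 10/11 > 0, so some outcome avoids every A_i.

24·p = 1/11 ≈ 0.091; existence CERTIFIED by the union bound.


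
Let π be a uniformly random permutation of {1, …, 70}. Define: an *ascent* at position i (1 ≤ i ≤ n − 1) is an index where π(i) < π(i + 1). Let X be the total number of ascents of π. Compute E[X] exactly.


Write X = Σ X_I over i = 1, …, 69, with X_I the indicator of one ascent.
There are 69 indicators.
For each fixed i, the pair (π(i), π(i+1)) is a uniformly random ordered pair of distinct values from {1, …, 70}; by symmetry P[π(i) < π(i+1)] = 1/2.
By linearity: E[X] = 69 · (1/2) = (70 − 1) · (1/2) = 69/2 ≈ 34.500000.

E[X] = 69/2 = 34.500000.
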